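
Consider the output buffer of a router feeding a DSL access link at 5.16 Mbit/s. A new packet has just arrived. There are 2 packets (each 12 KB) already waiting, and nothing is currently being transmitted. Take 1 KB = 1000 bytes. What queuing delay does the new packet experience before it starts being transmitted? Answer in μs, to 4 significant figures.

37210 μs

Each queued packet: L/R = 96000/5160000 = 18604.7 μs.
2 queued → 37209.3 μs.
Queuing delay = 37210 μs.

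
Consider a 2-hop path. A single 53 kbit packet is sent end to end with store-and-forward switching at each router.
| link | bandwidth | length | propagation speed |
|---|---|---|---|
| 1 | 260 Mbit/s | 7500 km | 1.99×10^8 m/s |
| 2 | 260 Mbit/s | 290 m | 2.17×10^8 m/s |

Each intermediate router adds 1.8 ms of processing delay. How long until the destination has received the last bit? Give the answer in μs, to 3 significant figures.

L = 53000 bits.
Transmission delay per hop = L/R = 53000/260000000 = 203.846 μs; 2 hops → 407.692 μs.
Propagation delays (d/s per hop): 37688.4, 1.33641 μs; sum = 37689.8 μs.
Processing at 1 router(s): 1 × 1.8 ms = 1800 μs.
End-to-end = 39900 μs.

39900 μs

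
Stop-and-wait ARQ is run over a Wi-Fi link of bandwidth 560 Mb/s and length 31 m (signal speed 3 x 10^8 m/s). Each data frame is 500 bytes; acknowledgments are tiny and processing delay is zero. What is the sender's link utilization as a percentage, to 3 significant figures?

t_tx = L/R = 4000/560000000 = 7.14286e-06 s.
t_prop = 31/300000000 = 1.03333e-07 s; RTT = 2.06667e-07 s.
Cycle = t_tx + RTT = 7.34952e-06 s.
Utilization = t_tx / cycle = 7.14286e-06/7.34952e-06 = 97.2 %.

97.2 %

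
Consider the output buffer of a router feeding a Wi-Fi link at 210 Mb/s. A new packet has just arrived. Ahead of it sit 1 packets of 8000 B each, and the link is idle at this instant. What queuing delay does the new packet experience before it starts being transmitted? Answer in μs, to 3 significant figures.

Each queued packet: L/R = 64000/210000000 = 304.762 μs.
1 queued → 304.762 μs.
Queuing delay = 305 μs.

305 μs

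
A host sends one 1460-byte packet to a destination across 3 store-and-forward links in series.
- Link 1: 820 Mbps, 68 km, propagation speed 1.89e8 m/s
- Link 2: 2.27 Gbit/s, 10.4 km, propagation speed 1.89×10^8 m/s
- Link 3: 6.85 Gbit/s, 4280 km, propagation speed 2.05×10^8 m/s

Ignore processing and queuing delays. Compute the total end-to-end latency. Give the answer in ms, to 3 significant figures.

21.3 ms

L = 1460 × 8 = 11680 bits.
Transmission delays (L/R per hop): 0.0142439, 0.00514537, 0.00170511 ms; sum = 0.0210944 ms.
Propagation delays (d/s per hop): 0.359788, 0.0550265, 20.878 ms; sum = 21.2929 ms.
End-to-end = 21.3 ms.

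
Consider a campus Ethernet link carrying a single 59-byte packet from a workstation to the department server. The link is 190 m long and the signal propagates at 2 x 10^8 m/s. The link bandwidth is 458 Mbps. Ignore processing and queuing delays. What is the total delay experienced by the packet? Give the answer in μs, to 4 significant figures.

L = 59 × 8 = 472 bits.
Transmission delay = L/R = 472 / 458000000 = 1.03057 μs.
Propagation delay = d/s = 190 m / 200000000 m/s = 0.95 μs.
Total = 1.981 μs.

1.981 μs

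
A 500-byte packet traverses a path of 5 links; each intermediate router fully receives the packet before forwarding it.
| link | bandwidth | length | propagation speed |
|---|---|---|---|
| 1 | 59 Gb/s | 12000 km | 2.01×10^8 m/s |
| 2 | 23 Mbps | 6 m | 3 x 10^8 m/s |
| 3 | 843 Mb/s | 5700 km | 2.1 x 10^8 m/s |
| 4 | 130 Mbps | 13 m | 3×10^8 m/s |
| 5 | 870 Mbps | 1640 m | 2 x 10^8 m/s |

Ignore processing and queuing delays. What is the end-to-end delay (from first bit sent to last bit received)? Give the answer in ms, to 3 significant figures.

87.1 ms

L = 500 × 8 = 4000 bits.
Transmission delays (L/R per hop): 6.77966e-05, 0.173913, 0.00474496, 0.0307692, 0.0045977 ms; sum = 0.214093 ms.
Propagation delays (d/s per hop): 59.7015, 2e-05, 27.1429, 4.33333e-05, 0.0082 ms; sum = 86.8526 ms.
End-to-end = 87.1 ms.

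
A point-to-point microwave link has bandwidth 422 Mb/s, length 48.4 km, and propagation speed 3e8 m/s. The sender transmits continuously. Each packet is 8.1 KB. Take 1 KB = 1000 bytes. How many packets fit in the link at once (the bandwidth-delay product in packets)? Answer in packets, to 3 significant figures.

Propagation delay = 48400 / 300000000 = 0.000161333 s.
BDP = R × t_prop = 422000000 × 0.000161333 = 68082.7 bits.
In packets of 64800 bits: 1.05 packets.

1.05 packets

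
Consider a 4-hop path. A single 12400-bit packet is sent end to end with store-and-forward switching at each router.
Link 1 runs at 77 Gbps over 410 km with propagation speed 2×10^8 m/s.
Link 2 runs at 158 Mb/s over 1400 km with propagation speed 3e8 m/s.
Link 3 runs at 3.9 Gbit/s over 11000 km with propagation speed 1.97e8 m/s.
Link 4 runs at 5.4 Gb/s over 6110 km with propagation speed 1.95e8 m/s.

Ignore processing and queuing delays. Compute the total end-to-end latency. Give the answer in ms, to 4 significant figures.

Transmission delays (L/R per hop): 0.000161039, 0.078481, 0.00317949, 0.0022963 ms; sum = 0.0841178 ms.
Propagation delays (d/s per hop): 2.05, 4.66667, 55.8376, 31.3333 ms; sum = 93.8876 ms.
End-to-end = 93.97 ms.

93.97 ms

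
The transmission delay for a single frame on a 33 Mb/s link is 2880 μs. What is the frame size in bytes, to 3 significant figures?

11900 bytes

L = R × t_tx = 33000000 b/s × 0.00288 s = 95040 bits.
In bytes: 95040 / 8 = 11900 bytes.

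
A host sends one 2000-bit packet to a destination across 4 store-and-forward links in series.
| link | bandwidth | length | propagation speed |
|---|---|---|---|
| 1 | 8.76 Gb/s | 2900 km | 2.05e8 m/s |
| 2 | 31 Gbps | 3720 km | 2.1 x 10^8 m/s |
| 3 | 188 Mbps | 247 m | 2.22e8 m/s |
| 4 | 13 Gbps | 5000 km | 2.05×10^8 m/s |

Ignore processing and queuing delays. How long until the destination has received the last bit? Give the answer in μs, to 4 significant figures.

56260 μs

Transmission delays (L/R per hop): 0.228311, 0.0645161, 10.6383, 0.153846 μs; sum = 11.085 μs.
Propagation delays (d/s per hop): 14146.3, 17714.3, 1.11261, 24390.2 μs; sum = 56252 μs.
End-to-end = 56260 μs.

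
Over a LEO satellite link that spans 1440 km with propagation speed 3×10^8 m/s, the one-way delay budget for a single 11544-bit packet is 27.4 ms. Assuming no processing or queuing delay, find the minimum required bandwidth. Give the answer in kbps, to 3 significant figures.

Propagation delay = 1440000 / 300000000 = 4.8 ms.
Transmission budget = 27.4 − 4.8 = 22.6 ms.
R ≥ L / t_tx = 11544 bits / 0.0226 s = 511 kbps.

511 kbps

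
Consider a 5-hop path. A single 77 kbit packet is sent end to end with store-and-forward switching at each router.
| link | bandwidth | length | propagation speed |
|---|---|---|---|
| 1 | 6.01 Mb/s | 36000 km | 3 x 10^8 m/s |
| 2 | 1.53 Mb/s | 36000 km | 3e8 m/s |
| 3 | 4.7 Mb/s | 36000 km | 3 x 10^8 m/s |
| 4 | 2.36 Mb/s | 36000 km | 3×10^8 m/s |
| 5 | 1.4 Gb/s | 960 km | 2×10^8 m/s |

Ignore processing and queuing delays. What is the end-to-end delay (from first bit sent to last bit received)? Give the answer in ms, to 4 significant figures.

597.0 ms

L = 77000 bits.
Transmission delays (L/R per hop): 12.812, 50.3268, 16.383, 32.6271, 0.055 ms; sum = 112.204 ms.
Propagation delays (d/s per hop): 120, 120, 120, 120, 4.8 ms; sum = 484.8 ms.
End-to-end = 597.0 ms.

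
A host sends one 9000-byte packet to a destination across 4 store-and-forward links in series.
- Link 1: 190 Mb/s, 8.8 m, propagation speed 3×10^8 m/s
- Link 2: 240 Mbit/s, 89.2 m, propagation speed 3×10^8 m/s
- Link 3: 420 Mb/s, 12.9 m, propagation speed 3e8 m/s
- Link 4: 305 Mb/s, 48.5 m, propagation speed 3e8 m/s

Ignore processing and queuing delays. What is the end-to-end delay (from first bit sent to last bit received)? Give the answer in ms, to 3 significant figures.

L = 9000 × 8 = 72000 bits.
Transmission delays (L/R per hop): 0.378947, 0.3, 0.171429, 0.236066 ms; sum = 1.08644 ms.
Propagation delays (d/s per hop): 2.93333e-05, 0.000297333, 4.3e-05, 0.000161667 ms; sum = 0.000531333 ms.
End-to-end = 1.09 ms.

1.09 ms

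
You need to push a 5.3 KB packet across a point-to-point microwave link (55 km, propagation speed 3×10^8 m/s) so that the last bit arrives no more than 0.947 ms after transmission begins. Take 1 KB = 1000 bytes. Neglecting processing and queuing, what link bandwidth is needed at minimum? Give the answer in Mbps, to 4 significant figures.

55.52 Mbps

L = 42400 bits.
Propagation delay = 55000 / 300000000 = 0.183333 ms.
Transmission budget = 0.947 − 0.183333 = 0.763667 ms.
R ≥ L / t_tx = 42400 bits / 0.000763667 s = 55.52 Mbps.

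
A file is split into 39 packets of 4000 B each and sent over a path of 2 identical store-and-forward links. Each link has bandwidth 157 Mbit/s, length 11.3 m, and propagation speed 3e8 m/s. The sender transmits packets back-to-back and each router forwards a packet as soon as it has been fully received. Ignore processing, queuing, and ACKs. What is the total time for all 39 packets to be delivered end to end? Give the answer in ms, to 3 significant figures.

Per-hop transmission t_tx = L/R = 32000/157000000 = 0.203822 ms.
Per-hop propagation t_prop = 11.3/300000000 = 3.76667e-05 ms.
Pipeline fill: first packet needs 2·t_tx to clear all hops; remaining 38 packets each add one t_tx.
Total = (2+39-1)·t_tx + 2·t_prop = 40·0.203822 + 2·3.76667e-05 = 8.15 ms.

8.15 ms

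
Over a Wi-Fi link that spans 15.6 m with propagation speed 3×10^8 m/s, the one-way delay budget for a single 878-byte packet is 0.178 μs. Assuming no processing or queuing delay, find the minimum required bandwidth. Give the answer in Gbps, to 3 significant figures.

L = 7024 bits.
Propagation delay = 15.6 / 300000000 = 0.052 μs.
Transmission budget = 0.178 − 0.052 = 0.126 μs.
R ≥ L / t_tx = 7024 bits / 1.26e-07 s = 55.7 Gbps.

55.7 Gbps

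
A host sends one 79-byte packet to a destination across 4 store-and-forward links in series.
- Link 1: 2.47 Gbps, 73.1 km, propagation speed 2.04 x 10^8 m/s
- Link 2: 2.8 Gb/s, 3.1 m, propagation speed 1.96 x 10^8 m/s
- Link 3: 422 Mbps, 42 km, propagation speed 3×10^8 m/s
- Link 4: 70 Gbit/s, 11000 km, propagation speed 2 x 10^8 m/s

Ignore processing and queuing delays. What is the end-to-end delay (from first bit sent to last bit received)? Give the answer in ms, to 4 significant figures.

L = 79 × 8 = 632 bits.
Transmission delays (L/R per hop): 0.00025587, 0.000225714, 0.00149763, 9.02857e-06 ms; sum = 0.00198824 ms.
Propagation delays (d/s per hop): 0.358333, 1.58163e-05, 0.14, 55 ms; sum = 55.4983 ms.
End-to-end = 55.50 ms.

55.50 ms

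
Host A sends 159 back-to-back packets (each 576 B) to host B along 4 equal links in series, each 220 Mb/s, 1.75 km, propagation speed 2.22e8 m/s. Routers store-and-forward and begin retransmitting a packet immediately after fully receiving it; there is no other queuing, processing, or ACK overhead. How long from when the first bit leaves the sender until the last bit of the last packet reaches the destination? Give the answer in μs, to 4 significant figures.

Per-hop transmission t_tx = L/R = 4608/220000000 = 20.9455 μs.
Per-hop propagation t_prop = 1750/2.22e+08 = 7.88288 μs.
Pipeline fill: first packet needs 4·t_tx to clear all hops; remaining 158 packets each add one t_tx.
Total = (4+159-1)·t_tx + 4·t_prop = 162·20.9455 + 4·7.88288 = 3425 μs.

3425 μs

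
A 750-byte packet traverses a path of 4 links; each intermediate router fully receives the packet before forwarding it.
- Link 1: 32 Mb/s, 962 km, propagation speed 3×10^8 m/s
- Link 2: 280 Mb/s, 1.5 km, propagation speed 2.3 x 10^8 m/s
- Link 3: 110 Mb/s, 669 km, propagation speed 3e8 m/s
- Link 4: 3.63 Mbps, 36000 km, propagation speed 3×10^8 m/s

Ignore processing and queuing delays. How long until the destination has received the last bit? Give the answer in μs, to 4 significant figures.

127400 μs

L = 750 × 8 = 6000 bits.
Transmission delays (L/R per hop): 187.5, 21.4286, 54.5455, 1652.89 μs; sum = 1916.37 μs.
Propagation delays (d/s per hop): 3206.67, 6.52174, 2230, 120000 μs; sum = 125443 μs.
End-to-end = 127400 μs.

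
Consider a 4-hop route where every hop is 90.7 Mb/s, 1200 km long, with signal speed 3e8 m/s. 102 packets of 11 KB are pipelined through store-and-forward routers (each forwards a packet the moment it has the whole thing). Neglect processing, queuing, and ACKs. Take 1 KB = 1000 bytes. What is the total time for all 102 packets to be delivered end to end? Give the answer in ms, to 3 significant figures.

118 ms

Per-hop transmission t_tx = L/R = 88000/90700000 = 0.970232 ms.
Per-hop propagation t_prop = 1200000/300000000 = 4 ms.
Pipeline fill: first packet needs 4·t_tx to clear all hops; remaining 101 packets each add one t_tx.
Total = (4+102-1)·t_tx + 4·t_prop = 105·0.970232 + 4·4 = 118 ms.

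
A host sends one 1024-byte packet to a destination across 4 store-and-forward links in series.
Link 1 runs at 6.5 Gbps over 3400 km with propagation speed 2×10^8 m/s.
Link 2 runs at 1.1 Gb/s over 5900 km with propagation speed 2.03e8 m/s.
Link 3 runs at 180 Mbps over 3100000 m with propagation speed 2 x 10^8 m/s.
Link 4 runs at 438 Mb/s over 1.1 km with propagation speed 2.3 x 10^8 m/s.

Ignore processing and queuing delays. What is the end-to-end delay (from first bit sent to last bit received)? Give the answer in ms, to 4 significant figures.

61.64 ms

L = 1024 × 8 = 8192 bits.
Transmission delays (L/R per hop): 0.00126031, 0.00744727, 0.0455111, 0.0187032 ms; sum = 0.0729219 ms.
Propagation delays (d/s per hop): 17, 29.064, 15.5, 0.00478261 ms; sum = 61.5688 ms.
End-to-end = 61.64 ms.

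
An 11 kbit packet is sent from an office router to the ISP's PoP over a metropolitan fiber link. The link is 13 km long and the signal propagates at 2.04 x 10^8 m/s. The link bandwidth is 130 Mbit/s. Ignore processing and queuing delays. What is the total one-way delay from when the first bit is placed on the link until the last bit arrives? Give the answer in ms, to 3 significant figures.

L = 11000 bits.
Transmission delay = L/R = 11000 / 130000000 = 0.0846154 ms.
Propagation delay = d/s = 13000 m / 204000000 m/s = 0.0637255 ms.
Total = 0.148 ms.

0.148 ms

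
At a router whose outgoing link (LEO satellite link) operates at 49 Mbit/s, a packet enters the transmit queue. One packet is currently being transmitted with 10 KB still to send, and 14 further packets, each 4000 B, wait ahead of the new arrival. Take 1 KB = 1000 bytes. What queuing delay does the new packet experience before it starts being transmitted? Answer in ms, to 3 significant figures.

Each queued packet: L/R = 32000/49000000 = 0.653061 ms.
14 queued → 9.14286 ms.
Plus remaining 80000 bits of current packet: 1.63265 ms.
Queuing delay = 10.8 ms.

10.8 ms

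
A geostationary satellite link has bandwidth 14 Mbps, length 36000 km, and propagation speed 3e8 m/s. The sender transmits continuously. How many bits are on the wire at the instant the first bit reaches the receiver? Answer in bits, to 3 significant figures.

Propagation delay = 36000000 / 300000000 = 0.12 s.
BDP = R × t_prop = 14000000 × 0.12 = 1680000 bits.

1680000 bits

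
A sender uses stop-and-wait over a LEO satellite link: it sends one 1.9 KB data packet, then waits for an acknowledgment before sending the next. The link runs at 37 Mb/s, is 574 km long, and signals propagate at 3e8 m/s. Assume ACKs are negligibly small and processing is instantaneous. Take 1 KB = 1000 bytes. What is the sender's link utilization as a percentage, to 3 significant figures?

9.69 %

t_tx = L/R = 15200/37000000 = 0.000410811 s.
t_prop = 574000/300000000 = 0.00191333 s; RTT = 0.00382667 s.
Cycle = t_tx + RTT = 0.00423748 s.
Utilization = t_tx / cycle = 0.000410811/0.00423748 = 9.69 %.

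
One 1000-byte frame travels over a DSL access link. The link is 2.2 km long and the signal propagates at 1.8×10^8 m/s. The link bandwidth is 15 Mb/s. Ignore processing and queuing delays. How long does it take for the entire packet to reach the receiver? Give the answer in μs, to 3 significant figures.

L = 1000 × 8 = 8000 bits.
Transmission delay = L/R = 8000 / 15000000 = 533.333 μs.
Propagation delay = d/s = 2200 m / 180000000 m/s = 12.2222 μs.
Total = 546 μs.

546 μs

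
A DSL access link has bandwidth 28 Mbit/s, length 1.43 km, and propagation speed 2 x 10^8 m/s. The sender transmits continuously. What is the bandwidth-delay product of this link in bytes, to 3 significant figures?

Propagation delay = 1430 / 200000000 = 7.15e-06 s.
BDP = R × t_prop = 28000000 × 7.15e-06 = 200.2 bits.
In bytes: 200.2/8 = 25.0 bytes.

25.0 bytes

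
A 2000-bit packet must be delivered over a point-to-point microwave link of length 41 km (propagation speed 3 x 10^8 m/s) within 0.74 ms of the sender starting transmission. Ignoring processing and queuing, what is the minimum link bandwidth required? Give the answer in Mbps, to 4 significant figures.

Propagation delay = 41000 / 300000000 = 0.136667 ms.
Transmission budget = 0.74 − 0.136667 = 0.603333 ms.
R ≥ L / t_tx = 2000 bits / 0.000603333 s = 3.315 Mbps.

3.315 Mbps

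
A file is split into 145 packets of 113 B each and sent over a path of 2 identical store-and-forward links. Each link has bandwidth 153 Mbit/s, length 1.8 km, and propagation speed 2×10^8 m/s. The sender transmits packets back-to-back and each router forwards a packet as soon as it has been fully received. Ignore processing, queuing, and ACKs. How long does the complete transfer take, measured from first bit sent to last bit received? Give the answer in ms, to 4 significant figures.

Per-hop transmission t_tx = L/R = 904/153000000 = 0.0059085 ms.
Per-hop propagation t_prop = 1800/200000000 = 0.009 ms.
Pipeline fill: first packet needs 2·t_tx to clear all hops; remaining 144 packets each add one t_tx.
Total = (2+145-1)·t_tx + 2·t_prop = 146·0.0059085 + 2·0.009 = 0.8806 ms.

0.8806 ms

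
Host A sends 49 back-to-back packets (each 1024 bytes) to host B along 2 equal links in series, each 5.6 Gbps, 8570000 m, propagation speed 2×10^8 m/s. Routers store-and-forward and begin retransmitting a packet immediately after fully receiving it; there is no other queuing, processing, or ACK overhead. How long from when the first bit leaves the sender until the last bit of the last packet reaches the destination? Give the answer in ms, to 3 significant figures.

85.8 ms

Per-hop transmission t_tx = L/R = 8192/5600000000 = 0.00146286 ms.
Per-hop propagation t_prop = 8570000/200000000 = 42.85 ms.
Pipeline fill: first packet needs 2·t_tx to clear all hops; remaining 48 packets each add one t_tx.
Total = (2+49-1)·t_tx + 2·t_prop = 50·0.00146286 + 2·42.85 = 85.8 ms.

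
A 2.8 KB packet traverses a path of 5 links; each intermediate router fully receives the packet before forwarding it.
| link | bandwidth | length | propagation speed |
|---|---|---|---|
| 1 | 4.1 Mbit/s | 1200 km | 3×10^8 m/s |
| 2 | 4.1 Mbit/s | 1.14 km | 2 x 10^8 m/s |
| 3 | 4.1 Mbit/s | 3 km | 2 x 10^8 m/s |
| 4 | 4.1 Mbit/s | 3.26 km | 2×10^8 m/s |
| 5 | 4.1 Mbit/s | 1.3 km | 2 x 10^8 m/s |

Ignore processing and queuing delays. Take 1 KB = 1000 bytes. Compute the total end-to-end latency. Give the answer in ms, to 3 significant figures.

L = 22400 bits.
Transmission delay per hop = L/R = 22400/4.1e+06 = 5.46341 ms; 5 hops → 27.3171 ms.
Propagation delays (d/s per hop): 4, 0.0057, 0.015, 0.0163, 0.0065 ms; sum = 4.0435 ms.
End-to-end = 31.4 ms.

31.4 ms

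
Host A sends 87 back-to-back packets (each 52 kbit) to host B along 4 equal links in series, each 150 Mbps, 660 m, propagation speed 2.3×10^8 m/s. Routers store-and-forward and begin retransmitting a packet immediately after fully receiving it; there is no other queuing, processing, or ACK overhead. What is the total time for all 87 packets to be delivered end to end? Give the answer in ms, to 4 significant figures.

31.21 ms

Per-hop transmission t_tx = L/R = 52000/150000000 = 0.346667 ms.
Per-hop propagation t_prop = 660/2.3e+08 = 0.00286957 ms.
Pipeline fill: first packet needs 4·t_tx to clear all hops; remaining 86 packets each add one t_tx.
Total = (4+87-1)·t_tx + 4·t_prop = 90·0.346667 + 4·0.00286957 = 31.21 ms.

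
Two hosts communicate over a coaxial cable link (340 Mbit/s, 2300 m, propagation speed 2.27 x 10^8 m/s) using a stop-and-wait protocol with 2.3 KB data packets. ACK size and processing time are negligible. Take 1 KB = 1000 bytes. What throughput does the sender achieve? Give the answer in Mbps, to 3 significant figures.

t_tx = L/R = 18400/340000000 = 5.41176e-05 s.
t_prop = 2300/227000000 = 1.01322e-05 s; RTT = 2.02643e-05 s.
Cycle = t_tx + RTT = 7.4382e-05 s.
Throughput = L / cycle = 18400 / 7.4382e-05 = 247 Mbps.

247 Mbps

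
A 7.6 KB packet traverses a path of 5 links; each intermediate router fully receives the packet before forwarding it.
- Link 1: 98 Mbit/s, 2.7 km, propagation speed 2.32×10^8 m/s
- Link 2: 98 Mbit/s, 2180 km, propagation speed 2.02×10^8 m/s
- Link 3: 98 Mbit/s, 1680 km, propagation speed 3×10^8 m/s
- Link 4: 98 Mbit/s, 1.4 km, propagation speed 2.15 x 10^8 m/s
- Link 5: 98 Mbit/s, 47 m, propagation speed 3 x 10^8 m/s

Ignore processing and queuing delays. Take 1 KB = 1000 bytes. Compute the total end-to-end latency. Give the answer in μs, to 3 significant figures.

19500 μs

L = 60800 bits.
Transmission delay per hop = L/R = 60800/98000000 = 620.408 μs; 5 hops → 3102.04 μs.
Propagation delays (d/s per hop): 11.6379, 10792.1, 5600, 6.51163, 0.156667 μs; sum = 16410.4 μs.
End-to-end = 19500 μs.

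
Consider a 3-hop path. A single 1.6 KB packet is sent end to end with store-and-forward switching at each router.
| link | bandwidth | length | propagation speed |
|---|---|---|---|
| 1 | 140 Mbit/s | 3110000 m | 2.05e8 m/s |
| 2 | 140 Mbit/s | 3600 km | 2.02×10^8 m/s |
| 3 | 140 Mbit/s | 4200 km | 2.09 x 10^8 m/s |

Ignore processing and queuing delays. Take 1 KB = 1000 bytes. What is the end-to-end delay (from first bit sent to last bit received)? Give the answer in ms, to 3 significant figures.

L = 12800 bits.
Transmission delay per hop = L/R = 12800/140000000 = 0.0914286 ms; 3 hops → 0.274286 ms.
Propagation delays (d/s per hop): 15.1707, 17.8218, 20.0957 ms; sum = 53.0882 ms.
End-to-end = 53.4 ms.

53.4 ms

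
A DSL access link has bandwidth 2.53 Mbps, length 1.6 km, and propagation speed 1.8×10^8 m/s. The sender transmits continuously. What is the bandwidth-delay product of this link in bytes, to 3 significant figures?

Propagation delay = 1600 / 180000000 = 8.88889e-06 s.
BDP = R × t_prop = 2530000 × 8.88889e-06 = 22.4889 bits.
In bytes: 22.4889/8 = 2.81 bytes.

2.81 bytes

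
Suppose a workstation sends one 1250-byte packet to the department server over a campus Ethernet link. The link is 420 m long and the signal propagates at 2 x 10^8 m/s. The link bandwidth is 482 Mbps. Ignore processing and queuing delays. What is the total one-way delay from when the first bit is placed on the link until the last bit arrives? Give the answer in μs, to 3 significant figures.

22.8 μs

L = 1250 × 8 = 10000 bits.
Transmission delay = L/R = 10000 / 482000000 = 20.7469 μs.
Propagation delay = d/s = 420 m / 200000000 m/s = 2.1 μs.
Total = 22.8 μs.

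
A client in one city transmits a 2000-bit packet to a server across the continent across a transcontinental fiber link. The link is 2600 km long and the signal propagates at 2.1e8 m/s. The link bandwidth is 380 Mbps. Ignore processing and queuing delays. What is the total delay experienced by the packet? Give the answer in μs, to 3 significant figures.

Transmission delay = L/R = 2000 / 380000000 = 5.26316 μs.
Propagation delay = d/s = 2600000 m / 210000000 m/s = 12381 μs.
Total = 12400 μs.

12400 μs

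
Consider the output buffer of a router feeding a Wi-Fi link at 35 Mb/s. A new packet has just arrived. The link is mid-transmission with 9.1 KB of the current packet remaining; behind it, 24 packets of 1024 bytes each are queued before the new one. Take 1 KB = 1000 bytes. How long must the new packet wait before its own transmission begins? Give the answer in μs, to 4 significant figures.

7697 μs

Each queued packet: L/R = 8192/35000000 = 234.057 μs.
24 queued → 5617.37 μs.
Plus remaining 72800 bits of current packet: 2080 μs.
Queuing delay = 7697 μs.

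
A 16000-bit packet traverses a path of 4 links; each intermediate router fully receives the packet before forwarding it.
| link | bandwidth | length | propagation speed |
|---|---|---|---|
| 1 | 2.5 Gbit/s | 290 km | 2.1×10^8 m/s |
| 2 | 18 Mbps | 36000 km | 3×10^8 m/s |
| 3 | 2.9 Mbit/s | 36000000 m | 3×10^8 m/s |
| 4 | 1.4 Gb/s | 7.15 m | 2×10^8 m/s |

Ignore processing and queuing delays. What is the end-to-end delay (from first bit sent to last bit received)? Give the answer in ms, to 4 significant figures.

247.8 ms

Transmission delays (L/R per hop): 0.0064, 0.888889, 5.51724, 0.0114286 ms; sum = 6.42396 ms.
Propagation delays (d/s per hop): 1.38095, 120, 120, 3.575e-05 ms; sum = 241.381 ms.
End-to-end = 247.8 ms.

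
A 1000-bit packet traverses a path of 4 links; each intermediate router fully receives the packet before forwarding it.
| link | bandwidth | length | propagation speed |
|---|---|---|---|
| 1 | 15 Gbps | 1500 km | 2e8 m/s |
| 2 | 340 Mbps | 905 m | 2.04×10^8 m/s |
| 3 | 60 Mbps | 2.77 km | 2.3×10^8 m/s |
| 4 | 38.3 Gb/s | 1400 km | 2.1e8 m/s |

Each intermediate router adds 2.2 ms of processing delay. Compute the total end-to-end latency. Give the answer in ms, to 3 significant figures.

20.8 ms

Transmission delays (L/R per hop): 6.66667e-05, 0.00294118, 0.0166667, 2.61097e-05 ms; sum = 0.0197006 ms.
Propagation delays (d/s per hop): 7.5, 0.00443627, 0.0120435, 6.66667 ms; sum = 14.1831 ms.
Processing at 3 router(s): 3 × 2.2 ms = 6.6 ms.
End-to-end = 20.8 ms.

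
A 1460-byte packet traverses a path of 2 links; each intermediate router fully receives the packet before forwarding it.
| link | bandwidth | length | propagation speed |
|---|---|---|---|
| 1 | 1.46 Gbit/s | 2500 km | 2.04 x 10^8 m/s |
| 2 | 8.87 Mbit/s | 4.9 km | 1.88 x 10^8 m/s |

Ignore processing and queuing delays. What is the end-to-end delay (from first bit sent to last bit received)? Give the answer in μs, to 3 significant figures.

13600 μs

L = 1460 × 8 = 11680 bits.
Transmission delays (L/R per hop): 8, 1316.8 μs; sum = 1324.8 μs.
Propagation delays (d/s per hop): 12254.9, 26.0638 μs; sum = 12281 μs.
End-to-end = 13600 μs.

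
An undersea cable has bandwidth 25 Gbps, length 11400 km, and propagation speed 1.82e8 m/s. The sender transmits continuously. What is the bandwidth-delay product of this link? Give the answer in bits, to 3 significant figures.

Propagation delay = 11400000 / 182000000 = 0.0626374 s.
BDP = R × t_prop = 25000000000 × 0.0626374 = 1565930000 bits.

1570000000 bits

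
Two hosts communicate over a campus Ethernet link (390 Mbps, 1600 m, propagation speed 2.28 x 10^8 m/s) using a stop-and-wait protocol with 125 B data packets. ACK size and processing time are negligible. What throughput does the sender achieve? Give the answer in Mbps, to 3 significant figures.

60.2 Mbps

t_tx = L/R = 1000/390000000 = 2.5641e-06 s.
t_prop = 1600/2.28e+08 = 7.01754e-06 s; RTT = 1.40351e-05 s.
Cycle = t_tx + RTT = 1.65992e-05 s.
Throughput = L / cycle = 1000 / 1.65992e-05 = 60.2 Mbps.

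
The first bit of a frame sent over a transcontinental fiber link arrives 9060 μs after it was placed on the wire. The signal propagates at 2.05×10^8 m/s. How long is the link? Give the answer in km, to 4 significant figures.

1857 km

d = s × t_prop = 2.05e+08 × 0.00906 = 1857 km.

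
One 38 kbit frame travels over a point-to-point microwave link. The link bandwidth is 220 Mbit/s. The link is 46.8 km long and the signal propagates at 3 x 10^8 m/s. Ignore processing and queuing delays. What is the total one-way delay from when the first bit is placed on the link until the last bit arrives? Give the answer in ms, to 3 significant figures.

L = 38000 bits.
Transmission delay = L/R = 38000 / 220000000 = 0.172727 ms.
Propagation delay = d/s = 46800 m / 300000000 m/s = 0.156 ms.
Total = 0.329 ms.

0.329 ms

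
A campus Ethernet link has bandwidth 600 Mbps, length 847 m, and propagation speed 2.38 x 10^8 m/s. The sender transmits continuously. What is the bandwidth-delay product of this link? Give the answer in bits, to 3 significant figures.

Propagation delay = 847 / 238000000 = 3.55882e-06 s.
BDP = R × t_prop = 600000000 × 3.55882e-06 = 2135.29 bits.

2140 bits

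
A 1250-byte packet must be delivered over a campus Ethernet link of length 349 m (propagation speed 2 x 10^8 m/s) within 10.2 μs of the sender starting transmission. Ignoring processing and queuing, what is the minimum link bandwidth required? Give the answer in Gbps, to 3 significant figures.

1.18 Gbps

L = 10000 bits.
Propagation delay = 349 / 200000000 = 1.745 μs.
Transmission budget = 10.2 − 1.745 = 8.455 μs.
R ≥ L / t_tx = 10000 bits / 8.455e-06 s = 1.18 Gbps.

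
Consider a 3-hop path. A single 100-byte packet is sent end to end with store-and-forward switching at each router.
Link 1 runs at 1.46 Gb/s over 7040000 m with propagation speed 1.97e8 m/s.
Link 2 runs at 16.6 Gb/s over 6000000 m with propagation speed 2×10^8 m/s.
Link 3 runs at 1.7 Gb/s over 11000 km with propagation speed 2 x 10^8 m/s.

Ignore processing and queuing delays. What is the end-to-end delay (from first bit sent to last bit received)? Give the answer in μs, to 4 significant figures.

120700 μs

L = 100 × 8 = 800 bits.
Transmission delays (L/R per hop): 0.547945, 0.0481928, 0.470588 μs; sum = 1.06673 μs.
Propagation delays (d/s per hop): 35736, 30000, 55000 μs; sum = 120736 μs.
End-to-end = 120700 μs.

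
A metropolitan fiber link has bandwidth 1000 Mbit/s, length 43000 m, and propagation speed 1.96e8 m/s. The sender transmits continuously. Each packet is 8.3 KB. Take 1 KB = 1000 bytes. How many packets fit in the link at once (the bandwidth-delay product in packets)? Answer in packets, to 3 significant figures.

Propagation delay = 43000 / 196000000 = 0.000219388 s.
BDP = R × t_prop = 1000000000 × 0.000219388 = 219388 bits.
In packets of 66400 bits: 3.30 packets.

3.30 packets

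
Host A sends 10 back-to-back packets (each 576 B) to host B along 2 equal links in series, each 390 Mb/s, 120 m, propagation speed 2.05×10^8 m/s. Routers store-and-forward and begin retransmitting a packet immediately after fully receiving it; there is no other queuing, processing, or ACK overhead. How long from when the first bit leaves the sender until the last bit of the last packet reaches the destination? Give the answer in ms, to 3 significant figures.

0.131 ms

Per-hop transmission t_tx = L/R = 4608/390000000 = 0.0118154 ms.
Per-hop propagation t_prop = 120/2.05e+08 = 0.000585366 ms.
Pipeline fill: first packet needs 2·t_tx to clear all hops; remaining 9 packets each add one t_tx.
Total = (2+10-1)·t_tx + 2·t_prop = 11·0.0118154 + 2·0.000585366 = 0.131 ms.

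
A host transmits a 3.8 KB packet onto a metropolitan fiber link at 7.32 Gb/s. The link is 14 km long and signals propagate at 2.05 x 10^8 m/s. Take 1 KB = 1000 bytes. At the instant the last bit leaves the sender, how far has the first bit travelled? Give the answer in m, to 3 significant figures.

t_tx = L/R = 30400/7320000000 = 4.15301e-06 s.
Distance = s × t_tx = 2.05e+08 × 4.15301e-06 = 851 m.

851 m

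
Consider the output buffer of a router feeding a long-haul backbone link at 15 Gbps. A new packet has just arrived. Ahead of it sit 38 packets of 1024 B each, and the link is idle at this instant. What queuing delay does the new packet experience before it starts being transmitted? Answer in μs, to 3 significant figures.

20.8 μs

Each queued packet: L/R = 8192/15000000000 = 0.546133 μs.
38 queued → 20.7531 μs.
Queuing delay = 20.8 μs.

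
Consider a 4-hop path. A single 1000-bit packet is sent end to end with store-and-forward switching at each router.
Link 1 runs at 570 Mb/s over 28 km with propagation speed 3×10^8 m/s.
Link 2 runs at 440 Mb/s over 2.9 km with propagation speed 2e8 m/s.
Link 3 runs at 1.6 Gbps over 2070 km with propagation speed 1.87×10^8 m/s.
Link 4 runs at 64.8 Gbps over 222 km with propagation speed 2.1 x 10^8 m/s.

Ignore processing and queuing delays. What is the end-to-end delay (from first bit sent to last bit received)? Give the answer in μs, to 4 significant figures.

Transmission delays (L/R per hop): 1.75439, 2.27273, 0.625, 0.0154321 μs; sum = 4.66755 μs.
Propagation delays (d/s per hop): 93.3333, 14.5, 11069.5, 1057.14 μs; sum = 12234.5 μs.
End-to-end = 12240 μs.

12240 μs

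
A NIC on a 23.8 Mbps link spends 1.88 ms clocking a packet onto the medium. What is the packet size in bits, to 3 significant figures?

L = R × t_tx = 23800000 b/s × 0.00188 s = 44744 bits.

44700 bits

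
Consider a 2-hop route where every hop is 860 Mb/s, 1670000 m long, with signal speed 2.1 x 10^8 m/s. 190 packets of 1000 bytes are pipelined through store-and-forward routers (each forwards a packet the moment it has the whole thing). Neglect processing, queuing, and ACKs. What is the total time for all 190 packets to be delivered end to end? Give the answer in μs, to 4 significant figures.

17680 μs

Per-hop transmission t_tx = L/R = 8000/860000000 = 9.30233 μs.
Per-hop propagation t_prop = 1670000/210000000 = 7952.38 μs.
Pipeline fill: first packet needs 2·t_tx to clear all hops; remaining 189 packets each add one t_tx.
Total = (2+190-1)·t_tx + 2·t_prop = 191·9.30233 + 2·7952.38 = 17680 μs.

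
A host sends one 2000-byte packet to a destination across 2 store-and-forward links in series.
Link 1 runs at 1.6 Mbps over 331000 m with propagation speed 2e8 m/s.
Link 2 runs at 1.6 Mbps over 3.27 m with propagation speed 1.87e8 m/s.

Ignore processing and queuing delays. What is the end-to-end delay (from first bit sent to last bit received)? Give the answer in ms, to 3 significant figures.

21.7 ms

L = 2000 × 8 = 16000 bits.
Transmission delay per hop = L/R = 16000/1600000 = 10 ms; 2 hops → 20 ms.
Propagation delays (d/s per hop): 1.655, 1.74866e-05 ms; sum = 1.65502 ms.
End-to-end = 21.7 ms.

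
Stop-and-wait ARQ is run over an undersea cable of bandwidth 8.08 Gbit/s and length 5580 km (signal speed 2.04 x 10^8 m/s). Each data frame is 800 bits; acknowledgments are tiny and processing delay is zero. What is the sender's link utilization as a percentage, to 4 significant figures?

0.0001810 %

t_tx = L/R = 800/8080000000 = 9.90099e-08 s.
t_prop = 5580000/204000000 = 0.0273529 s; RTT = 0.0547059 s.
Cycle = t_tx + RTT = 0.054706 s.
Utilization = t_tx / cycle = 9.90099e-08/0.054706 = 0.0001810 %.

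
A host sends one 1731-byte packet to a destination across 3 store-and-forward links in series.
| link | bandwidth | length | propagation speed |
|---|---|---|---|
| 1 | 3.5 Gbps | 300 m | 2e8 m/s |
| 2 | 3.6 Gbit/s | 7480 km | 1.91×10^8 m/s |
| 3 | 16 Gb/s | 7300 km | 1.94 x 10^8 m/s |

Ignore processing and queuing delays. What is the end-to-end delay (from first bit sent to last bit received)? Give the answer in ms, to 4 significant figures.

L = 1731 × 8 = 13848 bits.
Transmission delays (L/R per hop): 0.00395657, 0.00384667, 0.0008655 ms; sum = 0.00866874 ms.
Propagation delays (d/s per hop): 0.0015, 39.1623, 37.6289 ms; sum = 76.7927 ms.
End-to-end = 76.80 ms.

76.80 ms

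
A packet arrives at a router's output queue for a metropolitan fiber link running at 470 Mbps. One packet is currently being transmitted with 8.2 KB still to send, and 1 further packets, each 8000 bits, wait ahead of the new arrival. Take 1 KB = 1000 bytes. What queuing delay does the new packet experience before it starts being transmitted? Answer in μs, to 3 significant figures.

157 μs

Each queued packet: L/R = 8000/470000000 = 17.0213 μs.
1 queued → 17.0213 μs.
Plus remaining 65600 bits of current packet: 139.574 μs.
Queuing delay = 157 μs.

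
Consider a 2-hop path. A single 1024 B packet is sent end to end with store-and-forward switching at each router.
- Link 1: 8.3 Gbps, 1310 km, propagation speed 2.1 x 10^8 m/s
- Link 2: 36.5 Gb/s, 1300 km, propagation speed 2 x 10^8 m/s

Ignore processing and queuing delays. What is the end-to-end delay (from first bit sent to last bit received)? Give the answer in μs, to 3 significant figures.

12700 μs

L = 1024 × 8 = 8192 bits.
Transmission delays (L/R per hop): 0.986988, 0.224438 μs; sum = 1.21143 μs.
Propagation delays (d/s per hop): 6238.1, 6500 μs; sum = 12738.1 μs.
End-to-end = 12700 μs.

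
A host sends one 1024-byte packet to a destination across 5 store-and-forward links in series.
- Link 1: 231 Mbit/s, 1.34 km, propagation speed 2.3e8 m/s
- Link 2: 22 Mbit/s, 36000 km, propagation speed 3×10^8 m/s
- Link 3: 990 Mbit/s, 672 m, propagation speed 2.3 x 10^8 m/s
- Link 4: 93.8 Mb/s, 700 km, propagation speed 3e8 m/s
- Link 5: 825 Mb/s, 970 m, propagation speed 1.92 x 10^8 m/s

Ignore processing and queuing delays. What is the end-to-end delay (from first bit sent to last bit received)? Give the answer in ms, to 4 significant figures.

L = 1024 × 8 = 8192 bits.
Transmission delays (L/R per hop): 0.0354632, 0.372364, 0.00827475, 0.0873348, 0.0099297 ms; sum = 0.513366 ms.
Propagation delays (d/s per hop): 0.00582609, 120, 0.00292174, 2.33333, 0.00505208 ms; sum = 122.347 ms.
End-to-end = 122.9 ms.

122.9 ms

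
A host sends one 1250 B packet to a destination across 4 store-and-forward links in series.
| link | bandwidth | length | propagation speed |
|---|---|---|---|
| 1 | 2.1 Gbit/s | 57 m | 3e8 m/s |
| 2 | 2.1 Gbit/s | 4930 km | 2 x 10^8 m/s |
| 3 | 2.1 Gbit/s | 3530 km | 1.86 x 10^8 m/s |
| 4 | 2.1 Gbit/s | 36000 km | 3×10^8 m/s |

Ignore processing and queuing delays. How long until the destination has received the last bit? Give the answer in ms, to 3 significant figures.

L = 1250 × 8 = 10000 bits.
Transmission delay per hop = L/R = 10000/2100000000 = 0.0047619 ms; 4 hops → 0.0190476 ms.
Propagation delays (d/s per hop): 0.00019, 24.65, 18.9785, 120 ms; sum = 163.629 ms.
End-to-end = 164 ms.

164 ms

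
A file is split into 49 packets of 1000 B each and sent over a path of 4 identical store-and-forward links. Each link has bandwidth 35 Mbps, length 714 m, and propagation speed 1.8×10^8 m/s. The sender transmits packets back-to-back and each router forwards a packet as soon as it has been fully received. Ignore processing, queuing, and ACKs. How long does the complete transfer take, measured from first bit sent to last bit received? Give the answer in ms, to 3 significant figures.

Per-hop transmission t_tx = L/R = 8000/35000000 = 0.228571 ms.
Per-hop propagation t_prop = 714/180000000 = 0.00396667 ms.
Pipeline fill: first packet needs 4·t_tx to clear all hops; remaining 48 packets each add one t_tx.
Total = (4+49-1)·t_tx + 4·t_prop = 52·0.228571 + 4·0.00396667 = 11.9 ms.

11.9 ms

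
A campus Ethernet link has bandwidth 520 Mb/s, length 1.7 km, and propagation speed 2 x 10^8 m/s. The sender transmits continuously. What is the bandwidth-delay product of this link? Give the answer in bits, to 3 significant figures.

4420 bits

Propagation delay = 1700 / 200000000 = 8.5e-06 s.
BDP = R × t_prop = 520000000 × 8.5e-06 = 4420 bits.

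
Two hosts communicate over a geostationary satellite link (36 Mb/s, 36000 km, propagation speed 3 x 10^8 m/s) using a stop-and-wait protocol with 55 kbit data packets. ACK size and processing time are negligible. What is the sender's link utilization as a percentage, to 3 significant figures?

0.633 %

t_tx = L/R = 55000/36000000 = 0.00152778 s.
t_prop = 36000000/300000000 = 0.12 s; RTT = 0.24 s.
Cycle = t_tx + RTT = 0.241528 s.
Utilization = t_tx / cycle = 0.00152778/0.241528 = 0.633 %.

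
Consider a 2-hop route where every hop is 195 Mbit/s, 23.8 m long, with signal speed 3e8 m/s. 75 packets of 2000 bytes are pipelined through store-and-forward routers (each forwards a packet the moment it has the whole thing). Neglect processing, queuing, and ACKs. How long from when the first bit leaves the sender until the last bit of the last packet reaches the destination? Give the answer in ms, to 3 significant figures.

6.24 ms

Per-hop transmission t_tx = L/R = 16000/195000000 = 0.0820513 ms.
Per-hop propagation t_prop = 23.8/300000000 = 7.93333e-05 ms.
Pipeline fill: first packet needs 2·t_tx to clear all hops; remaining 74 packets each add one t_tx.
Total = (2+75-1)·t_tx + 2·t_prop = 76·0.0820513 + 2·7.93333e-05 = 6.24 ms.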